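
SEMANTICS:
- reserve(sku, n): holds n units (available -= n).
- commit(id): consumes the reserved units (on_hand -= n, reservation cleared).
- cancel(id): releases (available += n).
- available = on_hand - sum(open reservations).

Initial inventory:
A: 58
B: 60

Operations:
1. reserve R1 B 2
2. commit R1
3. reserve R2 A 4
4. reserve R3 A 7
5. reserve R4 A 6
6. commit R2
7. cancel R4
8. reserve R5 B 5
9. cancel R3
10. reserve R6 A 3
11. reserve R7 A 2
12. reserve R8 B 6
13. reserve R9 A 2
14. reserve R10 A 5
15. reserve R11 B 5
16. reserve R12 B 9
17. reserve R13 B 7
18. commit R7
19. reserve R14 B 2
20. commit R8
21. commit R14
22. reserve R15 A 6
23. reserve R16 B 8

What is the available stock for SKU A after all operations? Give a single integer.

Step 1: reserve R1 B 2 -> on_hand[A=58 B=60] avail[A=58 B=58] open={R1}
Step 2: commit R1 -> on_hand[A=58 B=58] avail[A=58 B=58] open={}
Step 3: reserve R2 A 4 -> on_hand[A=58 B=58] avail[A=54 B=58] open={R2}
Step 4: reserve R3 A 7 -> on_hand[A=58 B=58] avail[A=47 B=58] open={R2,R3}
Step 5: reserve R4 A 6 -> on_hand[A=58 B=58] avail[A=41 B=58] open={R2,R3,R4}
Step 6: commit R2 -> on_hand[A=54 B=58] avail[A=41 B=58] open={R3,R4}
Step 7: cancel R4 -> on_hand[A=54 B=58] avail[A=47 B=58] open={R3}
Step 8: reserve R5 B 5 -> on_hand[A=54 B=58] avail[A=47 B=53] open={R3,R5}
Step 9: cancel R3 -> on_hand[A=54 B=58] avail[A=54 B=53] open={R5}
Step 10: reserve R6 A 3 -> on_hand[A=54 B=58] avail[A=51 B=53] open={R5,R6}
Step 11: reserve R7 A 2 -> on_hand[A=54 B=58] avail[A=49 B=53] open={R5,R6,R7}
Step 12: reserve R8 B 6 -> on_hand[A=54 B=58] avail[A=49 B=47] open={R5,R6,R7,R8}
Step 13: reserve R9 A 2 -> on_hand[A=54 B=58] avail[A=47 B=47] open={R5,R6,R7,R8,R9}
Step 14: reserve R10 A 5 -> on_hand[A=54 B=58] avail[A=42 B=47] open={R10,R5,R6,R7,R8,R9}
Step 15: reserve R11 B 5 -> on_hand[A=54 B=58] avail[A=42 B=42] open={R10,R11,R5,R6,R7,R8,R9}
Step 16: reserve R12 B 9 -> on_hand[A=54 B=58] avail[A=42 B=33] open={R10,R11,R12,R5,R6,R7,R8,R9}
Step 17: reserve R13 B 7 -> on_hand[A=54 B=58] avail[A=42 B=26] open={R10,R11,R12,R13,R5,R6,R7,R8,R9}
Step 18: commit R7 -> on_hand[A=52 B=58] avail[A=42 B=26] open={R10,R11,R12,R13,R5,R6,R8,R9}
Step 19: reserve R14 B 2 -> on_hand[A=52 B=58] avail[A=42 B=24] open={R10,R11,R12,R13,R14,R5,R6,R8,R9}
Step 20: commit R8 -> on_hand[A=52 B=52] avail[A=42 B=24] open={R10,R11,R12,R13,R14,R5,R6,R9}
Step 21: commit R14 -> on_hand[A=52 B=50] avail[A=42 B=24] open={R10,R11,R12,R13,R5,R6,R9}
Step 22: reserve R15 A 6 -> on_hand[A=52 B=50] avail[A=36 B=24] open={R10,R11,R12,R13,R15,R5,R6,R9}
Step 23: reserve R16 B 8 -> on_hand[A=52 B=50] avail[A=36 B=16] open={R10,R11,R12,R13,R15,R16,R5,R6,R9}
Final available[A] = 36

Answer: 36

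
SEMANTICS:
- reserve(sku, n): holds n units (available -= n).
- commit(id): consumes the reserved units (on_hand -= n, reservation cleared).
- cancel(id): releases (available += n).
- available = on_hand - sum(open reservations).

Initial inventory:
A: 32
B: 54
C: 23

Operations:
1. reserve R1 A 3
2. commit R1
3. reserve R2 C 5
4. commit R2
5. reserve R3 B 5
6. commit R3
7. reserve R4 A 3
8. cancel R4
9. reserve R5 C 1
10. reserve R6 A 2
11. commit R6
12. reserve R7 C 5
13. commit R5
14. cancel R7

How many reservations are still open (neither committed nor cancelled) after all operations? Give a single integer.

Answer: 0

Derivation:
Step 1: reserve R1 A 3 -> on_hand[A=32 B=54 C=23] avail[A=29 B=54 C=23] open={R1}
Step 2: commit R1 -> on_hand[A=29 B=54 C=23] avail[A=29 B=54 C=23] open={}
Step 3: reserve R2 C 5 -> on_hand[A=29 B=54 C=23] avail[A=29 B=54 C=18] open={R2}
Step 4: commit R2 -> on_hand[A=29 B=54 C=18] avail[A=29 B=54 C=18] open={}
Step 5: reserve R3 B 5 -> on_hand[A=29 B=54 C=18] avail[A=29 B=49 C=18] open={R3}
Step 6: commit R3 -> on_hand[A=29 B=49 C=18] avail[A=29 B=49 C=18] open={}
Step 7: reserve R4 A 3 -> on_hand[A=29 B=49 C=18] avail[A=26 B=49 C=18] open={R4}
Step 8: cancel R4 -> on_hand[A=29 B=49 C=18] avail[A=29 B=49 C=18] open={}
Step 9: reserve R5 C 1 -> on_hand[A=29 B=49 C=18] avail[A=29 B=49 C=17] open={R5}
Step 10: reserve R6 A 2 -> on_hand[A=29 B=49 C=18] avail[A=27 B=49 C=17] open={R5,R6}
Step 11: commit R6 -> on_hand[A=27 B=49 C=18] avail[A=27 B=49 C=17] open={R5}
Step 12: reserve R7 C 5 -> on_hand[A=27 B=49 C=18] avail[A=27 B=49 C=12] open={R5,R7}
Step 13: commit R5 -> on_hand[A=27 B=49 C=17] avail[A=27 B=49 C=12] open={R7}
Step 14: cancel R7 -> on_hand[A=27 B=49 C=17] avail[A=27 B=49 C=17] open={}
Open reservations: [] -> 0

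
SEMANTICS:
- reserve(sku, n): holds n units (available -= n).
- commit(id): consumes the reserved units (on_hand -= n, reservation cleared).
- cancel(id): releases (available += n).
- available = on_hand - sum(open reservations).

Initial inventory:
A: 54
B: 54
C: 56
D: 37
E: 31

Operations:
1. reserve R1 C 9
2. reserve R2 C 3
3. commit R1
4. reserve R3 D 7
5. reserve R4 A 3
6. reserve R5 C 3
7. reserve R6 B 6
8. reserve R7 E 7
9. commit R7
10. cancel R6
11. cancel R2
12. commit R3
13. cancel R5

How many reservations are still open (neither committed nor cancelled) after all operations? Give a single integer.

Step 1: reserve R1 C 9 -> on_hand[A=54 B=54 C=56 D=37 E=31] avail[A=54 B=54 C=47 D=37 E=31] open={R1}
Step 2: reserve R2 C 3 -> on_hand[A=54 B=54 C=56 D=37 E=31] avail[A=54 B=54 C=44 D=37 E=31] open={R1,R2}
Step 3: commit R1 -> on_hand[A=54 B=54 C=47 D=37 E=31] avail[A=54 B=54 C=44 D=37 E=31] open={R2}
Step 4: reserve R3 D 7 -> on_hand[A=54 B=54 C=47 D=37 E=31] avail[A=54 B=54 C=44 D=30 E=31] open={R2,R3}
Step 5: reserve R4 A 3 -> on_hand[A=54 B=54 C=47 D=37 E=31] avail[A=51 B=54 C=44 D=30 E=31] open={R2,R3,R4}
Step 6: reserve R5 C 3 -> on_hand[A=54 B=54 C=47 D=37 E=31] avail[A=51 B=54 C=41 D=30 E=31] open={R2,R3,R4,R5}
Step 7: reserve R6 B 6 -> on_hand[A=54 B=54 C=47 D=37 E=31] avail[A=51 B=48 C=41 D=30 E=31] open={R2,R3,R4,R5,R6}
Step 8: reserve R7 E 7 -> on_hand[A=54 B=54 C=47 D=37 E=31] avail[A=51 B=48 C=41 D=30 E=24] open={R2,R3,R4,R5,R6,R7}
Step 9: commit R7 -> on_hand[A=54 B=54 C=47 D=37 E=24] avail[A=51 B=48 C=41 D=30 E=24] open={R2,R3,R4,R5,R6}
Step 10: cancel R6 -> on_hand[A=54 B=54 C=47 D=37 E=24] avail[A=51 B=54 C=41 D=30 E=24] open={R2,R3,R4,R5}
Step 11: cancel R2 -> on_hand[A=54 B=54 C=47 D=37 E=24] avail[A=51 B=54 C=44 D=30 E=24] open={R3,R4,R5}
Step 12: commit R3 -> on_hand[A=54 B=54 C=47 D=30 E=24] avail[A=51 B=54 C=44 D=30 E=24] open={R4,R5}
Step 13: cancel R5 -> on_hand[A=54 B=54 C=47 D=30 E=24] avail[A=51 B=54 C=47 D=30 E=24] open={R4}
Open reservations: ['R4'] -> 1

Answer: 1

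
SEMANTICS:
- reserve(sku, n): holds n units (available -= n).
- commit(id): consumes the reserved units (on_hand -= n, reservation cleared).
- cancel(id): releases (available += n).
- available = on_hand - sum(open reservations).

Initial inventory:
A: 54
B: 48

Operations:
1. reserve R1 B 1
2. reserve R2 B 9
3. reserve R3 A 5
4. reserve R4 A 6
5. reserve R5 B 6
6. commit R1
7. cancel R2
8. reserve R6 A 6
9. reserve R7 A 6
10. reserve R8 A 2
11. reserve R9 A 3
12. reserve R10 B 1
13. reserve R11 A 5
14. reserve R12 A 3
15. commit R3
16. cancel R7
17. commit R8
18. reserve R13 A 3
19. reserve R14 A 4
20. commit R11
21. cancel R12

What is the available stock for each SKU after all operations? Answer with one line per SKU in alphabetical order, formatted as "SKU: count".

Step 1: reserve R1 B 1 -> on_hand[A=54 B=48] avail[A=54 B=47] open={R1}
Step 2: reserve R2 B 9 -> on_hand[A=54 B=48] avail[A=54 B=38] open={R1,R2}
Step 3: reserve R3 A 5 -> on_hand[A=54 B=48] avail[A=49 B=38] open={R1,R2,R3}
Step 4: reserve R4 A 6 -> on_hand[A=54 B=48] avail[A=43 B=38] open={R1,R2,R3,R4}
Step 5: reserve R5 B 6 -> on_hand[A=54 B=48] avail[A=43 B=32] open={R1,R2,R3,R4,R5}
Step 6: commit R1 -> on_hand[A=54 B=47] avail[A=43 B=32] open={R2,R3,R4,R5}
Step 7: cancel R2 -> on_hand[A=54 B=47] avail[A=43 B=41] open={R3,R4,R5}
Step 8: reserve R6 A 6 -> on_hand[A=54 B=47] avail[A=37 B=41] open={R3,R4,R5,R6}
Step 9: reserve R7 A 6 -> on_hand[A=54 B=47] avail[A=31 B=41] open={R3,R4,R5,R6,R7}
Step 10: reserve R8 A 2 -> on_hand[A=54 B=47] avail[A=29 B=41] open={R3,R4,R5,R6,R7,R8}
Step 11: reserve R9 A 3 -> on_hand[A=54 B=47] avail[A=26 B=41] open={R3,R4,R5,R6,R7,R8,R9}
Step 12: reserve R10 B 1 -> on_hand[A=54 B=47] avail[A=26 B=40] open={R10,R3,R4,R5,R6,R7,R8,R9}
Step 13: reserve R11 A 5 -> on_hand[A=54 B=47] avail[A=21 B=40] open={R10,R11,R3,R4,R5,R6,R7,R8,R9}
Step 14: reserve R12 A 3 -> on_hand[A=54 B=47] avail[A=18 B=40] open={R10,R11,R12,R3,R4,R5,R6,R7,R8,R9}
Step 15: commit R3 -> on_hand[A=49 B=47] avail[A=18 B=40] open={R10,R11,R12,R4,R5,R6,R7,R8,R9}
Step 16: cancel R7 -> on_hand[A=49 B=47] avail[A=24 B=40] open={R10,R11,R12,R4,R5,R6,R8,R9}
Step 17: commit R8 -> on_hand[A=47 B=47] avail[A=24 B=40] open={R10,R11,R12,R4,R5,R6,R9}
Step 18: reserve R13 A 3 -> on_hand[A=47 B=47] avail[A=21 B=40] open={R10,R11,R12,R13,R4,R5,R6,R9}
Step 19: reserve R14 A 4 -> on_hand[A=47 B=47] avail[A=17 B=40] open={R10,R11,R12,R13,R14,R4,R5,R6,R9}
Step 20: commit R11 -> on_hand[A=42 B=47] avail[A=17 B=40] open={R10,R12,R13,R14,R4,R5,R6,R9}
Step 21: cancel R12 -> on_hand[A=42 B=47] avail[A=20 B=40] open={R10,R13,R14,R4,R5,R6,R9}

Answer: A: 20
B: 40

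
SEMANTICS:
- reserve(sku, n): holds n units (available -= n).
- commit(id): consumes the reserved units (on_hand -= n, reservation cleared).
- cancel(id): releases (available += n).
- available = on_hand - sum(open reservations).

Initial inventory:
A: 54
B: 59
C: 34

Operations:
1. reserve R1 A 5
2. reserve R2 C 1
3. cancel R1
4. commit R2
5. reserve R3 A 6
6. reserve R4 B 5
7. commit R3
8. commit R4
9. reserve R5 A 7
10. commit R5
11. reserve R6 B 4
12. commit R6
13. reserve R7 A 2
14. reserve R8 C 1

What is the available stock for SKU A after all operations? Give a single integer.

Answer: 39

Derivation:
Step 1: reserve R1 A 5 -> on_hand[A=54 B=59 C=34] avail[A=49 B=59 C=34] open={R1}
Step 2: reserve R2 C 1 -> on_hand[A=54 B=59 C=34] avail[A=49 B=59 C=33] open={R1,R2}
Step 3: cancel R1 -> on_hand[A=54 B=59 C=34] avail[A=54 B=59 C=33] open={R2}
Step 4: commit R2 -> on_hand[A=54 B=59 C=33] avail[A=54 B=59 C=33] open={}
Step 5: reserve R3 A 6 -> on_hand[A=54 B=59 C=33] avail[A=48 B=59 C=33] open={R3}
Step 6: reserve R4 B 5 -> on_hand[A=54 B=59 C=33] avail[A=48 B=54 C=33] open={R3,R4}
Step 7: commit R3 -> on_hand[A=48 B=59 C=33] avail[A=48 B=54 C=33] open={R4}
Step 8: commit R4 -> on_hand[A=48 B=54 C=33] avail[A=48 B=54 C=33] open={}
Step 9: reserve R5 A 7 -> on_hand[A=48 B=54 C=33] avail[A=41 B=54 C=33] open={R5}
Step 10: commit R5 -> on_hand[A=41 B=54 C=33] avail[A=41 B=54 C=33] open={}
Step 11: reserve R6 B 4 -> on_hand[A=41 B=54 C=33] avail[A=41 B=50 C=33] open={R6}
Step 12: commit R6 -> on_hand[A=41 B=50 C=33] avail[A=41 B=50 C=33] open={}
Step 13: reserve R7 A 2 -> on_hand[A=41 B=50 C=33] avail[A=39 B=50 C=33] open={R7}
Step 14: reserve R8 C 1 -> on_hand[A=41 B=50 C=33] avail[A=39 B=50 C=32] open={R7,R8}
Final available[A] = 39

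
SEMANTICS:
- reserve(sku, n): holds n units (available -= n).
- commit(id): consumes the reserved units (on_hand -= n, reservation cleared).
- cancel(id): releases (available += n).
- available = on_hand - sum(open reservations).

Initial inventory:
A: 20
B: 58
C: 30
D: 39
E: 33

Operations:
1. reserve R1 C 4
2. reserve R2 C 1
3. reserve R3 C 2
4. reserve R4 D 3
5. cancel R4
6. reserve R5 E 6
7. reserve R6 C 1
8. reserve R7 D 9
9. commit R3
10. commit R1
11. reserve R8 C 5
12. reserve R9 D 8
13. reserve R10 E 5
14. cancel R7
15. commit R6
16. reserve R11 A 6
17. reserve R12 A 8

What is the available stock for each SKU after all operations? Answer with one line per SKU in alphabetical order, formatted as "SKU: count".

Step 1: reserve R1 C 4 -> on_hand[A=20 B=58 C=30 D=39 E=33] avail[A=20 B=58 C=26 D=39 E=33] open={R1}
Step 2: reserve R2 C 1 -> on_hand[A=20 B=58 C=30 D=39 E=33] avail[A=20 B=58 C=25 D=39 E=33] open={R1,R2}
Step 3: reserve R3 C 2 -> on_hand[A=20 B=58 C=30 D=39 E=33] avail[A=20 B=58 C=23 D=39 E=33] open={R1,R2,R3}
Step 4: reserve R4 D 3 -> on_hand[A=20 B=58 C=30 D=39 E=33] avail[A=20 B=58 C=23 D=36 E=33] open={R1,R2,R3,R4}
Step 5: cancel R4 -> on_hand[A=20 B=58 C=30 D=39 E=33] avail[A=20 B=58 C=23 D=39 E=33] open={R1,R2,R3}
Step 6: reserve R5 E 6 -> on_hand[A=20 B=58 C=30 D=39 E=33] avail[A=20 B=58 C=23 D=39 E=27] open={R1,R2,R3,R5}
Step 7: reserve R6 C 1 -> on_hand[A=20 B=58 C=30 D=39 E=33] avail[A=20 B=58 C=22 D=39 E=27] open={R1,R2,R3,R5,R6}
Step 8: reserve R7 D 9 -> on_hand[A=20 B=58 C=30 D=39 E=33] avail[A=20 B=58 C=22 D=30 E=27] open={R1,R2,R3,R5,R6,R7}
Step 9: commit R3 -> on_hand[A=20 B=58 C=28 D=39 E=33] avail[A=20 B=58 C=22 D=30 E=27] open={R1,R2,R5,R6,R7}
Step 10: commit R1 -> on_hand[A=20 B=58 C=24 D=39 E=33] avail[A=20 B=58 C=22 D=30 E=27] open={R2,R5,R6,R7}
Step 11: reserve R8 C 5 -> on_hand[A=20 B=58 C=24 D=39 E=33] avail[A=20 B=58 C=17 D=30 E=27] open={R2,R5,R6,R7,R8}
Step 12: reserve R9 D 8 -> on_hand[A=20 B=58 C=24 D=39 E=33] avail[A=20 B=58 C=17 D=22 E=27] open={R2,R5,R6,R7,R8,R9}
Step 13: reserve R10 E 5 -> on_hand[A=20 B=58 C=24 D=39 E=33] avail[A=20 B=58 C=17 D=22 E=22] open={R10,R2,R5,R6,R7,R8,R9}
Step 14: cancel R7 -> on_hand[A=20 B=58 C=24 D=39 E=33] avail[A=20 B=58 C=17 D=31 E=22] open={R10,R2,R5,R6,R8,R9}
Step 15: commit R6 -> on_hand[A=20 B=58 C=23 D=39 E=33] avail[A=20 B=58 C=17 D=31 E=22] open={R10,R2,R5,R8,R9}
Step 16: reserve R11 A 6 -> on_hand[A=20 B=58 C=23 D=39 E=33] avail[A=14 B=58 C=17 D=31 E=22] open={R10,R11,R2,R5,R8,R9}
Step 17: reserve R12 A 8 -> on_hand[A=20 B=58 C=23 D=39 E=33] avail[A=6 B=58 C=17 D=31 E=22] open={R10,R11,R12,R2,R5,R8,R9}

Answer: A: 6
B: 58
C: 17
D: 31
E: 22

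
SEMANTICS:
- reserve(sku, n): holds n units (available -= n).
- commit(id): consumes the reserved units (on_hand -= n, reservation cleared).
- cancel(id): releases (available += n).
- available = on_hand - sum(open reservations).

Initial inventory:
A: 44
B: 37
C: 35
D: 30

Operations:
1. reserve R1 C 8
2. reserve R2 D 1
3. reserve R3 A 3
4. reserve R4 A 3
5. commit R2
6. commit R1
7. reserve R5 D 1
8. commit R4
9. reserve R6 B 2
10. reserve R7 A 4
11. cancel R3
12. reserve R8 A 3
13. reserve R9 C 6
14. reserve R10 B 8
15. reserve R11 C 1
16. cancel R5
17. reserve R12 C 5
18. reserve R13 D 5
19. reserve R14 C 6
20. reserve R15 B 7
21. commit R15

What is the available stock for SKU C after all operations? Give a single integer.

Step 1: reserve R1 C 8 -> on_hand[A=44 B=37 C=35 D=30] avail[A=44 B=37 C=27 D=30] open={R1}
Step 2: reserve R2 D 1 -> on_hand[A=44 B=37 C=35 D=30] avail[A=44 B=37 C=27 D=29] open={R1,R2}
Step 3: reserve R3 A 3 -> on_hand[A=44 B=37 C=35 D=30] avail[A=41 B=37 C=27 D=29] open={R1,R2,R3}
Step 4: reserve R4 A 3 -> on_hand[A=44 B=37 C=35 D=30] avail[A=38 B=37 C=27 D=29] open={R1,R2,R3,R4}
Step 5: commit R2 -> on_hand[A=44 B=37 C=35 D=29] avail[A=38 B=37 C=27 D=29] open={R1,R3,R4}
Step 6: commit R1 -> on_hand[A=44 B=37 C=27 D=29] avail[A=38 B=37 C=27 D=29] open={R3,R4}
Step 7: reserve R5 D 1 -> on_hand[A=44 B=37 C=27 D=29] avail[A=38 B=37 C=27 D=28] open={R3,R4,R5}
Step 8: commit R4 -> on_hand[A=41 B=37 C=27 D=29] avail[A=38 B=37 C=27 D=28] open={R3,R5}
Step 9: reserve R6 B 2 -> on_hand[A=41 B=37 C=27 D=29] avail[A=38 B=35 C=27 D=28] open={R3,R5,R6}
Step 10: reserve R7 A 4 -> on_hand[A=41 B=37 C=27 D=29] avail[A=34 B=35 C=27 D=28] open={R3,R5,R6,R7}
Step 11: cancel R3 -> on_hand[A=41 B=37 C=27 D=29] avail[A=37 B=35 C=27 D=28] open={R5,R6,R7}
Step 12: reserve R8 A 3 -> on_hand[A=41 B=37 C=27 D=29] avail[A=34 B=35 C=27 D=28] open={R5,R6,R7,R8}
Step 13: reserve R9 C 6 -> on_hand[A=41 B=37 C=27 D=29] avail[A=34 B=35 C=21 D=28] open={R5,R6,R7,R8,R9}
Step 14: reserve R10 B 8 -> on_hand[A=41 B=37 C=27 D=29] avail[A=34 B=27 C=21 D=28] open={R10,R5,R6,R7,R8,R9}
Step 15: reserve R11 C 1 -> on_hand[A=41 B=37 C=27 D=29] avail[A=34 B=27 C=20 D=28] open={R10,R11,R5,R6,R7,R8,R9}
Step 16: cancel R5 -> on_hand[A=41 B=37 C=27 D=29] avail[A=34 B=27 C=20 D=29] open={R10,R11,R6,R7,R8,R9}
Step 17: reserve R12 C 5 -> on_hand[A=41 B=37 C=27 D=29] avail[A=34 B=27 C=15 D=29] open={R10,R11,R12,R6,R7,R8,R9}
Step 18: reserve R13 D 5 -> on_hand[A=41 B=37 C=27 D=29] avail[A=34 B=27 C=15 D=24] open={R10,R11,R12,R13,R6,R7,R8,R9}
Step 19: reserve R14 C 6 -> on_hand[A=41 B=37 C=27 D=29] avail[A=34 B=27 C=9 D=24] open={R10,R11,R12,R13,R14,R6,R7,R8,R9}
Step 20: reserve R15 B 7 -> on_hand[A=41 B=37 C=27 D=29] avail[A=34 B=20 C=9 D=24] open={R10,R11,R12,R13,R14,R15,R6,R7,R8,R9}
Step 21: commit R15 -> on_hand[A=41 B=30 C=27 D=29] avail[A=34 B=20 C=9 D=24] open={R10,R11,R12,R13,R14,R6,R7,R8,R9}
Final available[C] = 9

Answer: 9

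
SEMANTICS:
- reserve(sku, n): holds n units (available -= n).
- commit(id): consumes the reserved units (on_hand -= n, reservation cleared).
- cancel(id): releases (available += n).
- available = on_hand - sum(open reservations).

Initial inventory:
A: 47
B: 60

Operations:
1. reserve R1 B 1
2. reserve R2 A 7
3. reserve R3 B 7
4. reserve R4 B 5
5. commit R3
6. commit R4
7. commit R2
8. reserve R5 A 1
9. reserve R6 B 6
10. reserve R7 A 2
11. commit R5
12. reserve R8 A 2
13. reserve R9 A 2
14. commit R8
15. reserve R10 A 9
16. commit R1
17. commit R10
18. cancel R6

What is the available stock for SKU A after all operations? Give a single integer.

Step 1: reserve R1 B 1 -> on_hand[A=47 B=60] avail[A=47 B=59] open={R1}
Step 2: reserve R2 A 7 -> on_hand[A=47 B=60] avail[A=40 B=59] open={R1,R2}
Step 3: reserve R3 B 7 -> on_hand[A=47 B=60] avail[A=40 B=52] open={R1,R2,R3}
Step 4: reserve R4 B 5 -> on_hand[A=47 B=60] avail[A=40 B=47] open={R1,R2,R3,R4}
Step 5: commit R3 -> on_hand[A=47 B=53] avail[A=40 B=47] open={R1,R2,R4}
Step 6: commit R4 -> on_hand[A=47 B=48] avail[A=40 B=47] open={R1,R2}
Step 7: commit R2 -> on_hand[A=40 B=48] avail[A=40 B=47] open={R1}
Step 8: reserve R5 A 1 -> on_hand[A=40 B=48] avail[A=39 B=47] open={R1,R5}
Step 9: reserve R6 B 6 -> on_hand[A=40 B=48] avail[A=39 B=41] open={R1,R5,R6}
Step 10: reserve R7 A 2 -> on_hand[A=40 B=48] avail[A=37 B=41] open={R1,R5,R6,R7}
Step 11: commit R5 -> on_hand[A=39 B=48] avail[A=37 B=41] open={R1,R6,R7}
Step 12: reserve R8 A 2 -> on_hand[A=39 B=48] avail[A=35 B=41] open={R1,R6,R7,R8}
Step 13: reserve R9 A 2 -> on_hand[A=39 B=48] avail[A=33 B=41] open={R1,R6,R7,R8,R9}
Step 14: commit R8 -> on_hand[A=37 B=48] avail[A=33 B=41] open={R1,R6,R7,R9}
Step 15: reserve R10 A 9 -> on_hand[A=37 B=48] avail[A=24 B=41] open={R1,R10,R6,R7,R9}
Step 16: commit R1 -> on_hand[A=37 B=47] avail[A=24 B=41] open={R10,R6,R7,R9}
Step 17: commit R10 -> on_hand[A=28 B=47] avail[A=24 B=41] open={R6,R7,R9}
Step 18: cancel R6 -> on_hand[A=28 B=47] avail[A=24 B=47] open={R7,R9}
Final available[A] = 24

Answer: 24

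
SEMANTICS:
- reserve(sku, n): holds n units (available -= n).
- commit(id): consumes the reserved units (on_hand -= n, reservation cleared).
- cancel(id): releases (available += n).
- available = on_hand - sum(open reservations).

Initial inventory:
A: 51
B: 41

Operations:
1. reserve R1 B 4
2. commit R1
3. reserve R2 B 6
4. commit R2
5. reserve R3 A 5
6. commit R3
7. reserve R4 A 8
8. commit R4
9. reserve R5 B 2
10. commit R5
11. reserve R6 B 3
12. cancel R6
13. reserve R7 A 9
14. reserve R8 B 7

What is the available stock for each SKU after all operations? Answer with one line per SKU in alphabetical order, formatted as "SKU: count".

Answer: A: 29
B: 22

Derivation:
Step 1: reserve R1 B 4 -> on_hand[A=51 B=41] avail[A=51 B=37] open={R1}
Step 2: commit R1 -> on_hand[A=51 B=37] avail[A=51 B=37] open={}
Step 3: reserve R2 B 6 -> on_hand[A=51 B=37] avail[A=51 B=31] open={R2}
Step 4: commit R2 -> on_hand[A=51 B=31] avail[A=51 B=31] open={}
Step 5: reserve R3 A 5 -> on_hand[A=51 B=31] avail[A=46 B=31] open={R3}
Step 6: commit R3 -> on_hand[A=46 B=31] avail[A=46 B=31] open={}
Step 7: reserve R4 A 8 -> on_hand[A=46 B=31] avail[A=38 B=31] open={R4}
Step 8: commit R4 -> on_hand[A=38 B=31] avail[A=38 B=31] open={}
Step 9: reserve R5 B 2 -> on_hand[A=38 B=31] avail[A=38 B=29] open={R5}
Step 10: commit R5 -> on_hand[A=38 B=29] avail[A=38 B=29] open={}
Step 11: reserve R6 B 3 -> on_hand[A=38 B=29] avail[A=38 B=26] open={R6}
Step 12: cancel R6 -> on_hand[A=38 B=29] avail[A=38 B=29] open={}
Step 13: reserve R7 A 9 -> on_hand[A=38 B=29] avail[A=29 B=29] open={R7}
Step 14: reserve R8 B 7 -> on_hand[A=38 B=29] avail[A=29 B=22] open={R7,R8}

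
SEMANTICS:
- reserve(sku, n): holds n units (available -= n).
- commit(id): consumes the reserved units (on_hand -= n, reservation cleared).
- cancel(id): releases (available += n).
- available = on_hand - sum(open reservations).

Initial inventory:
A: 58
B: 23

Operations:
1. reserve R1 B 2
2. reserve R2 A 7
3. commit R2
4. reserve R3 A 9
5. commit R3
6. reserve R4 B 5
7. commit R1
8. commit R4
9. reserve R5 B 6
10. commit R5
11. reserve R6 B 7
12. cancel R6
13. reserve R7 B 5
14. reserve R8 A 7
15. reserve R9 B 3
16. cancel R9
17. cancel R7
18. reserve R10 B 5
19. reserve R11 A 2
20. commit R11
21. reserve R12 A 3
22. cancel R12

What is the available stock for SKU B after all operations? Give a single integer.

Step 1: reserve R1 B 2 -> on_hand[A=58 B=23] avail[A=58 B=21] open={R1}
Step 2: reserve R2 A 7 -> on_hand[A=58 B=23] avail[A=51 B=21] open={R1,R2}
Step 3: commit R2 -> on_hand[A=51 B=23] avail[A=51 B=21] open={R1}
Step 4: reserve R3 A 9 -> on_hand[A=51 B=23] avail[A=42 B=21] open={R1,R3}
Step 5: commit R3 -> on_hand[A=42 B=23] avail[A=42 B=21] open={R1}
Step 6: reserve R4 B 5 -> on_hand[A=42 B=23] avail[A=42 B=16] open={R1,R4}
Step 7: commit R1 -> on_hand[A=42 B=21] avail[A=42 B=16] open={R4}
Step 8: commit R4 -> on_hand[A=42 B=16] avail[A=42 B=16] open={}
Step 9: reserve R5 B 6 -> on_hand[A=42 B=16] avail[A=42 B=10] open={R5}
Step 10: commit R5 -> on_hand[A=42 B=10] avail[A=42 B=10] open={}
Step 11: reserve R6 B 7 -> on_hand[A=42 B=10] avail[A=42 B=3] open={R6}
Step 12: cancel R6 -> on_hand[A=42 B=10] avail[A=42 B=10] open={}
Step 13: reserve R7 B 5 -> on_hand[A=42 B=10] avail[A=42 B=5] open={R7}
Step 14: reserve R8 A 7 -> on_hand[A=42 B=10] avail[A=35 B=5] open={R7,R8}
Step 15: reserve R9 B 3 -> on_hand[A=42 B=10] avail[A=35 B=2] open={R7,R8,R9}
Step 16: cancel R9 -> on_hand[A=42 B=10] avail[A=35 B=5] open={R7,R8}
Step 17: cancel R7 -> on_hand[A=42 B=10] avail[A=35 B=10] open={R8}
Step 18: reserve R10 B 5 -> on_hand[A=42 B=10] avail[A=35 B=5] open={R10,R8}
Step 19: reserve R11 A 2 -> on_hand[A=42 B=10] avail[A=33 B=5] open={R10,R11,R8}
Step 20: commit R11 -> on_hand[A=40 B=10] avail[A=33 B=5] open={R10,R8}
Step 21: reserve R12 A 3 -> on_hand[A=40 B=10] avail[A=30 B=5] open={R10,R12,R8}
Step 22: cancel R12 -> on_hand[A=40 B=10] avail[A=33 B=5] open={R10,R8}
Final available[B] = 5

Answer: 5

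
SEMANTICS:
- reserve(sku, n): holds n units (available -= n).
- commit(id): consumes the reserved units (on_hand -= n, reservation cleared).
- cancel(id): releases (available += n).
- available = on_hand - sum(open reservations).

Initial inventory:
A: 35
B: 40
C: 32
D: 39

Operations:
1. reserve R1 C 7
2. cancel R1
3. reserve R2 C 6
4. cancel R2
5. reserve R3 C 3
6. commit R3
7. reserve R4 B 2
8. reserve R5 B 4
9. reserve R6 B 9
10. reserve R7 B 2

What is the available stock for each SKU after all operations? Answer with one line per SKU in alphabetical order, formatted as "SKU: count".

Answer: A: 35
B: 23
C: 29
D: 39

Derivation:
Step 1: reserve R1 C 7 -> on_hand[A=35 B=40 C=32 D=39] avail[A=35 B=40 C=25 D=39] open={R1}
Step 2: cancel R1 -> on_hand[A=35 B=40 C=32 D=39] avail[A=35 B=40 C=32 D=39] open={}
Step 3: reserve R2 C 6 -> on_hand[A=35 B=40 C=32 D=39] avail[A=35 B=40 C=26 D=39] open={R2}
Step 4: cancel R2 -> on_hand[A=35 B=40 C=32 D=39] avail[A=35 B=40 C=32 D=39] open={}
Step 5: reserve R3 C 3 -> on_hand[A=35 B=40 C=32 D=39] avail[A=35 B=40 C=29 D=39] open={R3}
Step 6: commit R3 -> on_hand[A=35 B=40 C=29 D=39] avail[A=35 B=40 C=29 D=39] open={}
Step 7: reserve R4 B 2 -> on_hand[A=35 B=40 C=29 D=39] avail[A=35 B=38 C=29 D=39] open={R4}
Step 8: reserve R5 B 4 -> on_hand[A=35 B=40 C=29 D=39] avail[A=35 B=34 C=29 D=39] open={R4,R5}
Step 9: reserve R6 B 9 -> on_hand[A=35 B=40 C=29 D=39] avail[A=35 B=25 C=29 D=39] open={R4,R5,R6}
Step 10: reserve R7 B 2 -> on_hand[A=35 B=40 C=29 D=39] avail[A=35 B=23 C=29 D=39] open={R4,R5,R6,R7}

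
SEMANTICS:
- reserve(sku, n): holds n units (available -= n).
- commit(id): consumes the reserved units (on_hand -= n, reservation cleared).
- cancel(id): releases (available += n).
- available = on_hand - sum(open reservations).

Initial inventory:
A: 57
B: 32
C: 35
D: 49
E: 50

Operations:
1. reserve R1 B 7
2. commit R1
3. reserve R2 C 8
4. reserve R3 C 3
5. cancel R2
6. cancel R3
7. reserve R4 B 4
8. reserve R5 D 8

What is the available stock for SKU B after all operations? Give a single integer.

Step 1: reserve R1 B 7 -> on_hand[A=57 B=32 C=35 D=49 E=50] avail[A=57 B=25 C=35 D=49 E=50] open={R1}
Step 2: commit R1 -> on_hand[A=57 B=25 C=35 D=49 E=50] avail[A=57 B=25 C=35 D=49 E=50] open={}
Step 3: reserve R2 C 8 -> on_hand[A=57 B=25 C=35 D=49 E=50] avail[A=57 B=25 C=27 D=49 E=50] open={R2}
Step 4: reserve R3 C 3 -> on_hand[A=57 B=25 C=35 D=49 E=50] avail[A=57 B=25 C=24 D=49 E=50] open={R2,R3}
Step 5: cancel R2 -> on_hand[A=57 B=25 C=35 D=49 E=50] avail[A=57 B=25 C=32 D=49 E=50] open={R3}
Step 6: cancel R3 -> on_hand[A=57 B=25 C=35 D=49 E=50] avail[A=57 B=25 C=35 D=49 E=50] open={}
Step 7: reserve R4 B 4 -> on_hand[A=57 B=25 C=35 D=49 E=50] avail[A=57 B=21 C=35 D=49 E=50] open={R4}
Step 8: reserve R5 D 8 -> on_hand[A=57 B=25 C=35 D=49 E=50] avail[A=57 B=21 C=35 D=41 E=50] open={R4,R5}
Final available[B] = 21

Answer: 21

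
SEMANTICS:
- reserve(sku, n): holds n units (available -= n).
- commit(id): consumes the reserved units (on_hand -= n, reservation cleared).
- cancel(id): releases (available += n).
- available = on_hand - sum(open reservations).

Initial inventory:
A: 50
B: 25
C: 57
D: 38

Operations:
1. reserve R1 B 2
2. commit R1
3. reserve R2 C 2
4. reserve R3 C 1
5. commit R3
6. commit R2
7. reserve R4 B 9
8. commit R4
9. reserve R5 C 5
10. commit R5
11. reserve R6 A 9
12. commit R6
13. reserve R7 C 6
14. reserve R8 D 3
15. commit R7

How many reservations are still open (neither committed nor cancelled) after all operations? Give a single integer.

Step 1: reserve R1 B 2 -> on_hand[A=50 B=25 C=57 D=38] avail[A=50 B=23 C=57 D=38] open={R1}
Step 2: commit R1 -> on_hand[A=50 B=23 C=57 D=38] avail[A=50 B=23 C=57 D=38] open={}
Step 3: reserve R2 C 2 -> on_hand[A=50 B=23 C=57 D=38] avail[A=50 B=23 C=55 D=38] open={R2}
Step 4: reserve R3 C 1 -> on_hand[A=50 B=23 C=57 D=38] avail[A=50 B=23 C=54 D=38] open={R2,R3}
Step 5: commit R3 -> on_hand[A=50 B=23 C=56 D=38] avail[A=50 B=23 C=54 D=38] open={R2}
Step 6: commit R2 -> on_hand[A=50 B=23 C=54 D=38] avail[A=50 B=23 C=54 D=38] open={}
Step 7: reserve R4 B 9 -> on_hand[A=50 B=23 C=54 D=38] avail[A=50 B=14 C=54 D=38] open={R4}
Step 8: commit R4 -> on_hand[A=50 B=14 C=54 D=38] avail[A=50 B=14 C=54 D=38] open={}
Step 9: reserve R5 C 5 -> on_hand[A=50 B=14 C=54 D=38] avail[A=50 B=14 C=49 D=38] open={R5}
Step 10: commit R5 -> on_hand[A=50 B=14 C=49 D=38] avail[A=50 B=14 C=49 D=38] open={}
Step 11: reserve R6 A 9 -> on_hand[A=50 B=14 C=49 D=38] avail[A=41 B=14 C=49 D=38] open={R6}
Step 12: commit R6 -> on_hand[A=41 B=14 C=49 D=38] avail[A=41 B=14 C=49 D=38] open={}
Step 13: reserve R7 C 6 -> on_hand[A=41 B=14 C=49 D=38] avail[A=41 B=14 C=43 D=38] open={R7}
Step 14: reserve R8 D 3 -> on_hand[A=41 B=14 C=49 D=38] avail[A=41 B=14 C=43 D=35] open={R7,R8}
Step 15: commit R7 -> on_hand[A=41 B=14 C=43 D=38] avail[A=41 B=14 C=43 D=35] open={R8}
Open reservations: ['R8'] -> 1

Answer: 1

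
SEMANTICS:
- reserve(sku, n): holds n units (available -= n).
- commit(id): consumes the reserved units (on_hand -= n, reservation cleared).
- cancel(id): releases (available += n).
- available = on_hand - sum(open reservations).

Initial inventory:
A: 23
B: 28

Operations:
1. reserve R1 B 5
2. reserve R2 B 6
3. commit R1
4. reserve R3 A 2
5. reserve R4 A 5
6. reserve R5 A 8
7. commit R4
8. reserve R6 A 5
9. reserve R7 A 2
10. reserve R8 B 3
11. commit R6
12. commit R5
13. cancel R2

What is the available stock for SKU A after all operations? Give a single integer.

Answer: 1

Derivation:
Step 1: reserve R1 B 5 -> on_hand[A=23 B=28] avail[A=23 B=23] open={R1}
Step 2: reserve R2 B 6 -> on_hand[A=23 B=28] avail[A=23 B=17] open={R1,R2}
Step 3: commit R1 -> on_hand[A=23 B=23] avail[A=23 B=17] open={R2}
Step 4: reserve R3 A 2 -> on_hand[A=23 B=23] avail[A=21 B=17] open={R2,R3}
Step 5: reserve R4 A 5 -> on_hand[A=23 B=23] avail[A=16 B=17] open={R2,R3,R4}
Step 6: reserve R5 A 8 -> on_hand[A=23 B=23] avail[A=8 B=17] open={R2,R3,R4,R5}
Step 7: commit R4 -> on_hand[A=18 B=23] avail[A=8 B=17] open={R2,R3,R5}
Step 8: reserve R6 A 5 -> on_hand[A=18 B=23] avail[A=3 B=17] open={R2,R3,R5,R6}
Step 9: reserve R7 A 2 -> on_hand[A=18 B=23] avail[A=1 B=17] open={R2,R3,R5,R6,R7}
Step 10: reserve R8 B 3 -> on_hand[A=18 B=23] avail[A=1 B=14] open={R2,R3,R5,R6,R7,R8}
Step 11: commit R6 -> on_hand[A=13 B=23] avail[A=1 B=14] open={R2,R3,R5,R7,R8}
Step 12: commit R5 -> on_hand[A=5 B=23] avail[A=1 B=14] open={R2,R3,R7,R8}
Step 13: cancel R2 -> on_hand[A=5 B=23] avail[A=1 B=20] open={R3,R7,R8}
Final available[A] = 1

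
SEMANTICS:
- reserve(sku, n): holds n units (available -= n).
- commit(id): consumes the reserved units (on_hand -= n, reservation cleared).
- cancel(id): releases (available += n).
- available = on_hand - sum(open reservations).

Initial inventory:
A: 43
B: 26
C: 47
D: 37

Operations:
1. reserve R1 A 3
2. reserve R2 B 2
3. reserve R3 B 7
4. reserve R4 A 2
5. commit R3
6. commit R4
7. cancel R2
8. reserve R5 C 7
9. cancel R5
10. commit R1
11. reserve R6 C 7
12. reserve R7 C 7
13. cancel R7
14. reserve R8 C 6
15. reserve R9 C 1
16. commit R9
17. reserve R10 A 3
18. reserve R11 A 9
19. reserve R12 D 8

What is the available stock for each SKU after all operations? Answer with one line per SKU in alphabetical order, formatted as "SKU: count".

Answer: A: 26
B: 19
C: 33
D: 29

Derivation:
Step 1: reserve R1 A 3 -> on_hand[A=43 B=26 C=47 D=37] avail[A=40 B=26 C=47 D=37] open={R1}
Step 2: reserve R2 B 2 -> on_hand[A=43 B=26 C=47 D=37] avail[A=40 B=24 C=47 D=37] open={R1,R2}
Step 3: reserve R3 B 7 -> on_hand[A=43 B=26 C=47 D=37] avail[A=40 B=17 C=47 D=37] open={R1,R2,R3}
Step 4: reserve R4 A 2 -> on_hand[A=43 B=26 C=47 D=37] avail[A=38 B=17 C=47 D=37] open={R1,R2,R3,R4}
Step 5: commit R3 -> on_hand[A=43 B=19 C=47 D=37] avail[A=38 B=17 C=47 D=37] open={R1,R2,R4}
Step 6: commit R4 -> on_hand[A=41 B=19 C=47 D=37] avail[A=38 B=17 C=47 D=37] open={R1,R2}
Step 7: cancel R2 -> on_hand[A=41 B=19 C=47 D=37] avail[A=38 B=19 C=47 D=37] open={R1}
Step 8: reserve R5 C 7 -> on_hand[A=41 B=19 C=47 D=37] avail[A=38 B=19 C=40 D=37] open={R1,R5}
Step 9: cancel R5 -> on_hand[A=41 B=19 C=47 D=37] avail[A=38 B=19 C=47 D=37] open={R1}
Step 10: commit R1 -> on_hand[A=38 B=19 C=47 D=37] avail[A=38 B=19 C=47 D=37] open={}
Step 11: reserve R6 C 7 -> on_hand[A=38 B=19 C=47 D=37] avail[A=38 B=19 C=40 D=37] open={R6}
Step 12: reserve R7 C 7 -> on_hand[A=38 B=19 C=47 D=37] avail[A=38 B=19 C=33 D=37] open={R6,R7}
Step 13: cancel R7 -> on_hand[A=38 B=19 C=47 D=37] avail[A=38 B=19 C=40 D=37] open={R6}
Step 14: reserve R8 C 6 -> on_hand[A=38 B=19 C=47 D=37] avail[A=38 B=19 C=34 D=37] open={R6,R8}
Step 15: reserve R9 C 1 -> on_hand[A=38 B=19 C=47 D=37] avail[A=38 B=19 C=33 D=37] open={R6,R8,R9}
Step 16: commit R9 -> on_hand[A=38 B=19 C=46 D=37] avail[A=38 B=19 C=33 D=37] open={R6,R8}
Step 17: reserve R10 A 3 -> on_hand[A=38 B=19 C=46 D=37] avail[A=35 B=19 C=33 D=37] open={R10,R6,R8}
Step 18: reserve R11 A 9 -> on_hand[A=38 B=19 C=46 D=37] avail[A=26 B=19 C=33 D=37] open={R10,R11,R6,R8}
Step 19: reserve R12 D 8 -> on_hand[A=38 B=19 C=46 D=37] avail[A=26 B=19 C=33 D=29] open={R10,R11,R12,R6,R8}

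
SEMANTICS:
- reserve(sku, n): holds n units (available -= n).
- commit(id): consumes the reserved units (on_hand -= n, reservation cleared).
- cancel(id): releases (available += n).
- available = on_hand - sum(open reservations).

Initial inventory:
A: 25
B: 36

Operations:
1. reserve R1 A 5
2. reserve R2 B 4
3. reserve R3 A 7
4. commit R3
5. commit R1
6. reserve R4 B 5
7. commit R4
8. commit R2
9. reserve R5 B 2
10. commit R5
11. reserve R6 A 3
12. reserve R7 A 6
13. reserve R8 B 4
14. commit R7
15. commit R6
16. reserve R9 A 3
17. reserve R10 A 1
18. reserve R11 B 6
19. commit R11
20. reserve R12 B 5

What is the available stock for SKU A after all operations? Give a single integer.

Step 1: reserve R1 A 5 -> on_hand[A=25 B=36] avail[A=20 B=36] open={R1}
Step 2: reserve R2 B 4 -> on_hand[A=25 B=36] avail[A=20 B=32] open={R1,R2}
Step 3: reserve R3 A 7 -> on_hand[A=25 B=36] avail[A=13 B=32] open={R1,R2,R3}
Step 4: commit R3 -> on_hand[A=18 B=36] avail[A=13 B=32] open={R1,R2}
Step 5: commit R1 -> on_hand[A=13 B=36] avail[A=13 B=32] open={R2}
Step 6: reserve R4 B 5 -> on_hand[A=13 B=36] avail[A=13 B=27] open={R2,R4}
Step 7: commit R4 -> on_hand[A=13 B=31] avail[A=13 B=27] open={R2}
Step 8: commit R2 -> on_hand[A=13 B=27] avail[A=13 B=27] open={}
Step 9: reserve R5 B 2 -> on_hand[A=13 B=27] avail[A=13 B=25] open={R5}
Step 10: commit R5 -> on_hand[A=13 B=25] avail[A=13 B=25] open={}
Step 11: reserve R6 A 3 -> on_hand[A=13 B=25] avail[A=10 B=25] open={R6}
Step 12: reserve R7 A 6 -> on_hand[A=13 B=25] avail[A=4 B=25] open={R6,R7}
Step 13: reserve R8 B 4 -> on_hand[A=13 B=25] avail[A=4 B=21] open={R6,R7,R8}
Step 14: commit R7 -> on_hand[A=7 B=25] avail[A=4 B=21] open={R6,R8}
Step 15: commit R6 -> on_hand[A=4 B=25] avail[A=4 B=21] open={R8}
Step 16: reserve R9 A 3 -> on_hand[A=4 B=25] avail[A=1 B=21] open={R8,R9}
Step 17: reserve R10 A 1 -> on_hand[A=4 B=25] avail[A=0 B=21] open={R10,R8,R9}
Step 18: reserve R11 B 6 -> on_hand[A=4 B=25] avail[A=0 B=15] open={R10,R11,R8,R9}
Step 19: commit R11 -> on_hand[A=4 B=19] avail[A=0 B=15] open={R10,R8,R9}
Step 20: reserve R12 B 5 -> on_hand[A=4 B=19] avail[A=0 B=10] open={R10,R12,R8,R9}
Final available[A] = 0

Answer: 0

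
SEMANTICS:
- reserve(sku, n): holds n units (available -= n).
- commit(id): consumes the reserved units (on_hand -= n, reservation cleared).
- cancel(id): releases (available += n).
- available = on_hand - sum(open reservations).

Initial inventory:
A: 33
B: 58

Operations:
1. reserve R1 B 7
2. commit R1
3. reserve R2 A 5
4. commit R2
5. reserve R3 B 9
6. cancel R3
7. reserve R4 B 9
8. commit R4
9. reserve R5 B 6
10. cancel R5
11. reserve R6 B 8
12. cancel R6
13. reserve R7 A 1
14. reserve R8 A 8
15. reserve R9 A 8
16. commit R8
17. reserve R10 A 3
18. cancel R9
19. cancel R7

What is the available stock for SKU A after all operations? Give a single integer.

Step 1: reserve R1 B 7 -> on_hand[A=33 B=58] avail[A=33 B=51] open={R1}
Step 2: commit R1 -> on_hand[A=33 B=51] avail[A=33 B=51] open={}
Step 3: reserve R2 A 5 -> on_hand[A=33 B=51] avail[A=28 B=51] open={R2}
Step 4: commit R2 -> on_hand[A=28 B=51] avail[A=28 B=51] open={}
Step 5: reserve R3 B 9 -> on_hand[A=28 B=51] avail[A=28 B=42] open={R3}
Step 6: cancel R3 -> on_hand[A=28 B=51] avail[A=28 B=51] open={}
Step 7: reserve R4 B 9 -> on_hand[A=28 B=51] avail[A=28 B=42] open={R4}
Step 8: commit R4 -> on_hand[A=28 B=42] avail[A=28 B=42] open={}
Step 9: reserve R5 B 6 -> on_hand[A=28 B=42] avail[A=28 B=36] open={R5}
Step 10: cancel R5 -> on_hand[A=28 B=42] avail[A=28 B=42] open={}
Step 11: reserve R6 B 8 -> on_hand[A=28 B=42] avail[A=28 B=34] open={R6}
Step 12: cancel R6 -> on_hand[A=28 B=42] avail[A=28 B=42] open={}
Step 13: reserve R7 A 1 -> on_hand[A=28 B=42] avail[A=27 B=42] open={R7}
Step 14: reserve R8 A 8 -> on_hand[A=28 B=42] avail[A=19 B=42] open={R7,R8}
Step 15: reserve R9 A 8 -> on_hand[A=28 B=42] avail[A=11 B=42] open={R7,R8,R9}
Step 16: commit R8 -> on_hand[A=20 B=42] avail[A=11 B=42] open={R7,R9}
Step 17: reserve R10 A 3 -> on_hand[A=20 B=42] avail[A=8 B=42] open={R10,R7,R9}
Step 18: cancel R9 -> on_hand[A=20 B=42] avail[A=16 B=42] open={R10,R7}
Step 19: cancel R7 -> on_hand[A=20 B=42] avail[A=17 B=42] open={R10}
Final available[A] = 17

Answer: 17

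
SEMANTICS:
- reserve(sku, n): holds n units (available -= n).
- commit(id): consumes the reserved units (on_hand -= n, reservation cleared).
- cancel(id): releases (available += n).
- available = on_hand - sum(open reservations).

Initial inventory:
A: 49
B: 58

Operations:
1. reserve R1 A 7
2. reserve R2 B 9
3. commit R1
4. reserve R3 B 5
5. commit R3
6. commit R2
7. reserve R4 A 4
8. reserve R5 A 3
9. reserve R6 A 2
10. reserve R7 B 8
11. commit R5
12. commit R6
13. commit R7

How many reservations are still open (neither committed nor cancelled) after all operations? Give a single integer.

Step 1: reserve R1 A 7 -> on_hand[A=49 B=58] avail[A=42 B=58] open={R1}
Step 2: reserve R2 B 9 -> on_hand[A=49 B=58] avail[A=42 B=49] open={R1,R2}
Step 3: commit R1 -> on_hand[A=42 B=58] avail[A=42 B=49] open={R2}
Step 4: reserve R3 B 5 -> on_hand[A=42 B=58] avail[A=42 B=44] open={R2,R3}
Step 5: commit R3 -> on_hand[A=42 B=53] avail[A=42 B=44] open={R2}
Step 6: commit R2 -> on_hand[A=42 B=44] avail[A=42 B=44] open={}
Step 7: reserve R4 A 4 -> on_hand[A=42 B=44] avail[A=38 B=44] open={R4}
Step 8: reserve R5 A 3 -> on_hand[A=42 B=44] avail[A=35 B=44] open={R4,R5}
Step 9: reserve R6 A 2 -> on_hand[A=42 B=44] avail[A=33 B=44] open={R4,R5,R6}
Step 10: reserve R7 B 8 -> on_hand[A=42 B=44] avail[A=33 B=36] open={R4,R5,R6,R7}
Step 11: commit R5 -> on_hand[A=39 B=44] avail[A=33 B=36] open={R4,R6,R7}
Step 12: commit R6 -> on_hand[A=37 B=44] avail[A=33 B=36] open={R4,R7}
Step 13: commit R7 -> on_hand[A=37 B=36] avail[A=33 B=36] open={R4}
Open reservations: ['R4'] -> 1

Answer: 1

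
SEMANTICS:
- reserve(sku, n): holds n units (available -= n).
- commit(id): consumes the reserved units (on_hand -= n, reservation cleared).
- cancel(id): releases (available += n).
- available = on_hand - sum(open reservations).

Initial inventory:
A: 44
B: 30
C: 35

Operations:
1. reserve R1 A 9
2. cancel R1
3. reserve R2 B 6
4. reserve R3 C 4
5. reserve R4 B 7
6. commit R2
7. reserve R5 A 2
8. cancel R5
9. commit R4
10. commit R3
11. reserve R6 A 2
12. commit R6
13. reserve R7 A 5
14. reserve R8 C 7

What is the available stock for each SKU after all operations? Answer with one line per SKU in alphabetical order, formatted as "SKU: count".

Answer: A: 37
B: 17
C: 24

Derivation:
Step 1: reserve R1 A 9 -> on_hand[A=44 B=30 C=35] avail[A=35 B=30 C=35] open={R1}
Step 2: cancel R1 -> on_hand[A=44 B=30 C=35] avail[A=44 B=30 C=35] open={}
Step 3: reserve R2 B 6 -> on_hand[A=44 B=30 C=35] avail[A=44 B=24 C=35] open={R2}
Step 4: reserve R3 C 4 -> on_hand[A=44 B=30 C=35] avail[A=44 B=24 C=31] open={R2,R3}
Step 5: reserve R4 B 7 -> on_hand[A=44 B=30 C=35] avail[A=44 B=17 C=31] open={R2,R3,R4}
Step 6: commit R2 -> on_hand[A=44 B=24 C=35] avail[A=44 B=17 C=31] open={R3,R4}
Step 7: reserve R5 A 2 -> on_hand[A=44 B=24 C=35] avail[A=42 B=17 C=31] open={R3,R4,R5}
Step 8: cancel R5 -> on_hand[A=44 B=24 C=35] avail[A=44 B=17 C=31] open={R3,R4}
Step 9: commit R4 -> on_hand[A=44 B=17 C=35] avail[A=44 B=17 C=31] open={R3}
Step 10: commit R3 -> on_hand[A=44 B=17 C=31] avail[A=44 B=17 C=31] open={}
Step 11: reserve R6 A 2 -> on_hand[A=44 B=17 C=31] avail[A=42 B=17 C=31] open={R6}
Step 12: commit R6 -> on_hand[A=42 B=17 C=31] avail[A=42 B=17 C=31] open={}
Step 13: reserve R7 A 5 -> on_hand[A=42 B=17 C=31] avail[A=37 B=17 C=31] open={R7}
Step 14: reserve R8 C 7 -> on_hand[A=42 B=17 C=31] avail[A=37 B=17 C=24] open={R7,R8}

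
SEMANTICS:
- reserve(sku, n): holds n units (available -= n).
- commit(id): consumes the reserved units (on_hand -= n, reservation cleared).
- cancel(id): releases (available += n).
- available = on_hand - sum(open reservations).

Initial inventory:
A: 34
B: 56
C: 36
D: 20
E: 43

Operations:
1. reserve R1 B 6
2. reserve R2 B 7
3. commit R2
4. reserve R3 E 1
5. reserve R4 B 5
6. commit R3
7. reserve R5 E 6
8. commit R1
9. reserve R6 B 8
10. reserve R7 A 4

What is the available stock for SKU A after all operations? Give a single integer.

Step 1: reserve R1 B 6 -> on_hand[A=34 B=56 C=36 D=20 E=43] avail[A=34 B=50 C=36 D=20 E=43] open={R1}
Step 2: reserve R2 B 7 -> on_hand[A=34 B=56 C=36 D=20 E=43] avail[A=34 B=43 C=36 D=20 E=43] open={R1,R2}
Step 3: commit R2 -> on_hand[A=34 B=49 C=36 D=20 E=43] avail[A=34 B=43 C=36 D=20 E=43] open={R1}
Step 4: reserve R3 E 1 -> on_hand[A=34 B=49 C=36 D=20 E=43] avail[A=34 B=43 C=36 D=20 E=42] open={R1,R3}
Step 5: reserve R4 B 5 -> on_hand[A=34 B=49 C=36 D=20 E=43] avail[A=34 B=38 C=36 D=20 E=42] open={R1,R3,R4}
Step 6: commit R3 -> on_hand[A=34 B=49 C=36 D=20 E=42] avail[A=34 B=38 C=36 D=20 E=42] open={R1,R4}
Step 7: reserve R5 E 6 -> on_hand[A=34 B=49 C=36 D=20 E=42] avail[A=34 B=38 C=36 D=20 E=36] open={R1,R4,R5}
Step 8: commit R1 -> on_hand[A=34 B=43 C=36 D=20 E=42] avail[A=34 B=38 C=36 D=20 E=36] open={R4,R5}
Step 9: reserve R6 B 8 -> on_hand[A=34 B=43 C=36 D=20 E=42] avail[A=34 B=30 C=36 D=20 E=36] open={R4,R5,R6}
Step 10: reserve R7 A 4 -> on_hand[A=34 B=43 C=36 D=20 E=42] avail[A=30 B=30 C=36 D=20 E=36] open={R4,R5,R6,R7}
Final available[A] = 30

Answer: 30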